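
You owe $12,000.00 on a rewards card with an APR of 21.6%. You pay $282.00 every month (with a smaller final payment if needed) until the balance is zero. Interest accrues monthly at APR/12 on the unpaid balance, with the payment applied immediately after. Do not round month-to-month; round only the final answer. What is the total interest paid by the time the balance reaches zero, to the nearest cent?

Monthly rate r = 21.6%/12 = 1.8% = 0.018.
Payoff takes n = ⌈−ln(1 − rB₀/P)/ln(1+r)⌉ = ⌈81.405⌉ = 82 payments; the last is $114.72.
Total paid = 81·$282.00 + $114.72 = $22,956.72.
Total interest = total paid − principal = $22,956.72 − $12,000.00 = $10,956.72.

$10,956.72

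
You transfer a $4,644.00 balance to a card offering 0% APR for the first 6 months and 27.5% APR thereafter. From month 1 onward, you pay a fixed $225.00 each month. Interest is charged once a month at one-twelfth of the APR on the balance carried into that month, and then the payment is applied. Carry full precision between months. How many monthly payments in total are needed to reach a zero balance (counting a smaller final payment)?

Promo months 1–6 at r₀ = 0%/12 = 0; months 7+ at r₁ = 27.5%/12 = 0.0229167.
After month 6 (no interest yet): B = $4,644.00 − 6·$225.00 = $3,294.00.
Then at r₁ with $225.00/mo: n₂ = −ln(1 − r₁·B/P)/ln(1+r₁) ≈ 18.04 → 19 more payments.

25 payments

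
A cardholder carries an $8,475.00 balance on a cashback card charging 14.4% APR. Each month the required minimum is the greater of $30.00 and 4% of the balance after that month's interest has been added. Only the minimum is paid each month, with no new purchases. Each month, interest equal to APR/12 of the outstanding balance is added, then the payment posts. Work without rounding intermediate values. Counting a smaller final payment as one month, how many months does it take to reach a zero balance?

114 months

Monthly rate r = 14.4%/12 = 1.2% = 0.012.
While 4% of the post-interest balance exceeds $30.00, each month B ← (B·(1+r))·(1 − 0.04), i.e. B shrinks by the factor (1+r)·0.96 = 0.97152.
This holds for months 1–85. Entering month 86 the balance is $727.01; 4% of the post-interest balance is now below $30.00, so the flat $30.00 minimum applies from here.
From month 86 a fixed $30.00 at rate r clears $727.01 in 29 more payments. Total: 85 + 29 = 114 months.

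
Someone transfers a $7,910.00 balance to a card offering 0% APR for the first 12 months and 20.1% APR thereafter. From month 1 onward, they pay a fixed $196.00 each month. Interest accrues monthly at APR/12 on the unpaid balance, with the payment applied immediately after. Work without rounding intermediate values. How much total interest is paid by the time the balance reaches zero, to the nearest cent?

Promo months 1–12 at r₀ = 0%/12 = 0; months 13+ at r₁ = 20.1%/12 = 0.01675.
After month 12 (no interest yet): B = $7,910.00 − 12·$196.00 = $5,558.00.
Then at r₁ with $196.00/mo: n₂ = −ln(1 − r₁·B/P)/ln(1+r₁) ≈ 38.79 → 39 more payments.
Total paid = 50·$196.00 + $154.78 = $9,954.78; interest = $9,954.78 − $7,910.00 = $2,044.78.

$2,044.78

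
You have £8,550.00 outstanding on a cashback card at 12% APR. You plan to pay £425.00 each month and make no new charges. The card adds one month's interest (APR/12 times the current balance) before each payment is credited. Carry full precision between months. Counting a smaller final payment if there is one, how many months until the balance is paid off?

Monthly rate r = 12%/12 = 1% = 0.01.
Recurrence: B ← B·(1+r) − £425.00.
Month 1: interest £85.50; balance after payment £8,210.50.
Month 2: interest £82.11; balance after payment £7,867.60.
Closed form: n = −ln(1 − rB₀/P)/ln(1+r) = −ln(0.79882)/ln(1.01) ≈ 22.574, so the balance reaches zero during payment 23.

23 payments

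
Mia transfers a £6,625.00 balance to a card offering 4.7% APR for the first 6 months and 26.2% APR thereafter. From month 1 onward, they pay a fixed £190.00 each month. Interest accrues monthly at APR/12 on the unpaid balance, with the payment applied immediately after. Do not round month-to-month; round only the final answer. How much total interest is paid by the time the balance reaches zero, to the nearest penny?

£3,677.27

Promo months 1–6 at r₀ = 4.7%/12 = 0.00391667; months 7+ at r₁ = 26.2%/12 = 0.0218333.
After month 6: iterate B ← B·(1+r₀) − £190.00 for 6 months → £5,631.00.
Then at r₁ with £190.00/mo: n₂ = −ln(1 − r₁·B/P)/ln(1+r₁) ≈ 48.22 → 49 more payments.
Total paid = 54·£190.00 + £42.27 = £10,302.27; interest = £10,302.27 − £6,625.00 = £3,677.27.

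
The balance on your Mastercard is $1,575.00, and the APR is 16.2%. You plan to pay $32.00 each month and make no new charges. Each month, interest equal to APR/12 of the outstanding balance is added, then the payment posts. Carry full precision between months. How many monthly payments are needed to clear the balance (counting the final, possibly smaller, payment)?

Monthly rate r = 16.2%/12 = 1.35% = 0.0135.
Recurrence: B ← B·(1+r) − $32.00.
Month 1: interest $21.26; balance after payment $1,564.26.
Month 2: interest $21.12; balance after payment $1,553.38.
Closed form: n = −ln(1 − rB₀/P)/ln(1+r) = −ln(0.33555)/ln(1.0135) ≈ 81.433, so the balance reaches zero during payment 82.

82 months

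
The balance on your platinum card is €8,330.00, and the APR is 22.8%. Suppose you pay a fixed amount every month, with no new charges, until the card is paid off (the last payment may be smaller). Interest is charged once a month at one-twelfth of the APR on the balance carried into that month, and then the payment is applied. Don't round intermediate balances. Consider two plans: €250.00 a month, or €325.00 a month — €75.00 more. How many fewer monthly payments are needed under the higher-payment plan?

18 fewer payments

Monthly rate r = 22.8%/12 = 1.9% = 0.019.
At €250.00/mo: n = ⌈−ln(1 − rB₀/P)/ln(1+r)⌉ = 54 payments (last €67.65); total interest = total paid − €8,330.00 = €4,987.65.
At €325.00/mo: 36 payments (last €150.78); total interest €3,195.78.
Payments saved = 54 − 36 = 18.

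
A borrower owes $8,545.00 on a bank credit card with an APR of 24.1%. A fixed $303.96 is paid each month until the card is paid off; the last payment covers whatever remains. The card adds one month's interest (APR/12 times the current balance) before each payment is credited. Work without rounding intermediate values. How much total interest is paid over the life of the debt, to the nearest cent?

$4,165.53

Monthly rate r = 24.1%/12 = 2.00833% = 0.0200833.
Payoff takes n = ⌈−ln(1 − rB₀/P)/ln(1+r)⌉ = ⌈41.815⌉ = 42 payments; the last is $248.17.
Total paid = 41·$303.96 + $248.17 = $12,710.53.
Total interest = total paid − principal = $12,710.53 − $8,545.00 = $4,165.53.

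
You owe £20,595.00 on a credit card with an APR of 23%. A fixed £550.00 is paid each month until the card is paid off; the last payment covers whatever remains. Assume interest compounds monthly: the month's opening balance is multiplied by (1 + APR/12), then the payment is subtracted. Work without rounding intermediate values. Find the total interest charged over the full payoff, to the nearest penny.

Monthly rate r = 23%/12 = 1.91667% = 0.0191667.
Payoff takes n = ⌈−ln(1 − rB₀/P)/ln(1+r)⌉ = ⌈66.620⌉ = 67 payments; the last is £342.24.
Total paid = 66·£550.00 + £342.24 = £36,642.24.
Total interest = total paid − principal = £36,642.24 − £20,595.00 = £16,047.24.

£16,047.24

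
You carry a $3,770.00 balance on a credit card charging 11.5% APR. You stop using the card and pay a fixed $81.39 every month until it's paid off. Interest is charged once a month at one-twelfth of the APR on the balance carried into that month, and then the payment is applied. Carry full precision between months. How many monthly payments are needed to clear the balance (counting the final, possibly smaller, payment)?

Monthly rate r = 11.5%/12 = 0.958333% = 0.00958333.
Recurrence: B ← B·(1+r) − $81.39.
Month 1: interest $36.13; balance after payment $3,724.74.
Month 2: interest $35.70; balance after payment $3,679.04.
Closed form: n = −ln(1 − rB₀/P)/ln(1+r) = −ln(0.5561)/ln(1.00958) ≈ 61.525, so the balance reaches zero during payment 62.

62 payments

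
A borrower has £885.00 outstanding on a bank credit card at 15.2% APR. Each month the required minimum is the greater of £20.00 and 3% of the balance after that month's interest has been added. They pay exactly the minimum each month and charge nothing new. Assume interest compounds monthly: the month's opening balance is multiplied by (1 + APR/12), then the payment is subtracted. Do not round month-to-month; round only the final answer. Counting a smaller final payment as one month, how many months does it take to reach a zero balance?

60 months

Monthly rate r = 15.2%/12 = 1.26667% = 0.0126667.
While 3% of the post-interest balance exceeds £20.00, each month B ← (B·(1+r))·(1 − 0.03), i.e. B shrinks by the factor (1+r)·0.97 = 0.98229.
This holds for months 1–17. Entering month 18 the balance is £653.12; 3% of the post-interest balance is now below £20.00, so the flat £20.00 minimum applies from here.
From month 18 a fixed £20.00 at rate r clears £653.12 in 43 more payments. Total: 17 + 43 = 60 months.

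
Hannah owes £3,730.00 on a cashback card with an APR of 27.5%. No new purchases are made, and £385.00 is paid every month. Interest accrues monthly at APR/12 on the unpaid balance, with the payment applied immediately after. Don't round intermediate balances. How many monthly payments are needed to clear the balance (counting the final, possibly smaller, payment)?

Monthly rate r = 27.5%/12 = 2.29167% = 0.0229167.
Recurrence: B ← B·(1+r) − £385.00.
Month 1: interest £85.48; balance after payment £3,430.48.
Month 2: interest £78.62; balance after payment £3,124.09.
Closed form: n = −ln(1 − rB₀/P)/ln(1+r) = −ln(0.77798)/ln(1.02292) ≈ 11.080, so the balance reaches zero during payment 12.

12 payments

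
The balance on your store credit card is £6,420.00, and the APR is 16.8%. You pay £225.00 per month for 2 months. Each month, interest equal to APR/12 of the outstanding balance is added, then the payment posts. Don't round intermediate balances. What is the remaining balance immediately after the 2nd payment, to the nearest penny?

£6,147.87

Monthly rate r = 16.8%/12 = 1.4% = 0.014.
Each month: B ← B·(1+r) − £225.00.
Month 1: interest £89.88; balance after payment £6,284.88.
Month 2: interest £87.99; balance after payment £6,147.87.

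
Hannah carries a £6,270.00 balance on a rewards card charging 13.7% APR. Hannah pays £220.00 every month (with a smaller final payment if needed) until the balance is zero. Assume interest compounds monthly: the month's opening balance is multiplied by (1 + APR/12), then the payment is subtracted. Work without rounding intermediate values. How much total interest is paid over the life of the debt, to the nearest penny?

£1,358.16

Monthly rate r = 13.7%/12 = 1.14167% = 0.0114167.
Payoff takes n = ⌈−ln(1 − rB₀/P)/ln(1+r)⌉ = ⌈34.672⌉ = 35 payments; the last is £148.16.
Total paid = 34·£220.00 + £148.16 = £7,628.16.
Total interest = total paid − principal = £7,628.16 − £6,270.00 = £1,358.16.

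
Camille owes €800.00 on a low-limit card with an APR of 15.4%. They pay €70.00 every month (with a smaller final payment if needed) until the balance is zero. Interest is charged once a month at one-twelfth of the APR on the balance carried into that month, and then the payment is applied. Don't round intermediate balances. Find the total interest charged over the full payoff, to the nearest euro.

Monthly rate r = 15.4%/12 = 1.28333% = 0.0128333.
Payoff takes n = ⌈−ln(1 − rB₀/P)/ln(1+r)⌉ = ⌈12.438⌉ = 13 payments; the last is €30.77.
Total paid = 12·€70.00 + €30.77 = €870.77.
Total interest = total paid − principal = €870.77 − €800.00 = €70.77.

€71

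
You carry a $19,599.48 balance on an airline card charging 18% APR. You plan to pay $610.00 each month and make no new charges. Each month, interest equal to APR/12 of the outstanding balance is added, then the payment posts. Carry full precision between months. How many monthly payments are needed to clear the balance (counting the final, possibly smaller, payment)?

45 payments

Monthly rate r = 18%/12 = 1.5% = 0.015.
Recurrence: B ← B·(1+r) − $610.00.
Month 1: interest $293.99; balance after payment $19,283.47.
Month 2: interest $289.25; balance after payment $18,962.72.
Closed form: n = −ln(1 − rB₀/P)/ln(1+r) = −ln(0.51805)/ln(1.015) ≈ 44.174, so the balance reaches zero during payment 45.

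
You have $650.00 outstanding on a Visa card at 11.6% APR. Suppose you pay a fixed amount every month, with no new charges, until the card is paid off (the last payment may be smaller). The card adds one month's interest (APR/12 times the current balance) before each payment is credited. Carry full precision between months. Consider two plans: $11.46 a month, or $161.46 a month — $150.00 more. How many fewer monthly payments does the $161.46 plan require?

Monthly rate r = 11.6%/12 = 0.966667% = 0.00966667.
At $11.46/mo: n = ⌈−ln(1 − rB₀/P)/ln(1+r)⌉ = 83 payments (last $6.97); total interest = total paid − $650.00 = $296.69.
At $161.46/mo: 5 payments (last $20.43); total interest $16.27.
Payments saved = 83 − 5 = 78.

78 fewer payments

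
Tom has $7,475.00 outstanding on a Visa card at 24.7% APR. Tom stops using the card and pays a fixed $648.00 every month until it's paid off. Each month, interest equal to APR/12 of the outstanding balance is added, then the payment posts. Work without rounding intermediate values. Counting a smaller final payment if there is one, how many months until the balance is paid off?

Monthly rate r = 24.7%/12 = 2.05833% = 0.0205833.
Recurrence: B ← B·(1+r) − $648.00.
Month 1: interest $153.86; balance after payment $6,980.86.
Month 2: interest $143.69; balance after payment $6,476.55.
Closed form: n = −ln(1 − rB₀/P)/ln(1+r) = −ln(0.76256)/ln(1.02058) ≈ 13.305, so the balance reaches zero during payment 14.

14 months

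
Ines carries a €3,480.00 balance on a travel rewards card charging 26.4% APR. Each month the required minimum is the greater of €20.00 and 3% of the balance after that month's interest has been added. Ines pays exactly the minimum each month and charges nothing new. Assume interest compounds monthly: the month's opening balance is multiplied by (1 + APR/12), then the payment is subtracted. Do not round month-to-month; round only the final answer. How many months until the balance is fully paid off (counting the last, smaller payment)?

251 months

Monthly rate r = 26.4%/12 = 2.2% = 0.022.
While 3% of the post-interest balance exceeds €20.00, each month B ← (B·(1+r))·(1 − 0.03), i.e. B shrinks by the factor (1+r)·0.97 = 0.99134.
This holds for months 1–193. Entering month 194 the balance is €649.45; 3% of the post-interest balance is now below €20.00, so the flat €20.00 minimum applies from here.
From month 194 a fixed €20.00 at rate r clears €649.45 in 58 more payments. Total: 193 + 58 = 251 months.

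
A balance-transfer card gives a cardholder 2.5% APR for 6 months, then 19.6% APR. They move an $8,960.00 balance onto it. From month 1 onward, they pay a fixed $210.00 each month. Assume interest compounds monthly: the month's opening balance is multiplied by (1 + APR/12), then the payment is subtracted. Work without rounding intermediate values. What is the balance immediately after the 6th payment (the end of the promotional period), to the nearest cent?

$7,806.00

Promo months 1–6 at r₀ = 2.5%/12 = 0.00208333; months 7+ at r₁ = 19.6%/12 = 0.0163333.
After month 6: iterate B ← B·(1+r₀) − $210.00 for 6 months → $7,806.00.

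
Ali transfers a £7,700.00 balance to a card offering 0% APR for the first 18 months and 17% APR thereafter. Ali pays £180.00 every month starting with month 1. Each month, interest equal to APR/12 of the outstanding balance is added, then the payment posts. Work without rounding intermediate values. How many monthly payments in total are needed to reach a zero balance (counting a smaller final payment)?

Promo months 1–18 at r₀ = 0%/12 = 0; months 19+ at r₁ = 17%/12 = 0.0141667.
After month 18 (no interest yet): B = £7,700.00 − 18·£180.00 = £4,460.00.
Then at r₁ with £180.00/mo: n₂ = −ln(1 − r₁·B/P)/ln(1+r₁) ≈ 30.73 → 31 more payments.

49 payments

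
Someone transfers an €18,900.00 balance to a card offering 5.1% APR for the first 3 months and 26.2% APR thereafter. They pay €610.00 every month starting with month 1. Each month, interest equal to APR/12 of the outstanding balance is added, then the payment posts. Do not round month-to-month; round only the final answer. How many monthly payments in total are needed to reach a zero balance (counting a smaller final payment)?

Promo months 1–3 at r₀ = 5.1%/12 = 0.00425; months 4+ at r₁ = 26.2%/12 = 0.0218333.
After month 3: iterate B ← B·(1+r₀) − €610.00 for 3 months → €17,304.21.
Then at r₁ with €610.00/mo: n₂ = −ln(1 − r₁·B/P)/ln(1+r₁) ≈ 44.72 → 45 more payments.

48 months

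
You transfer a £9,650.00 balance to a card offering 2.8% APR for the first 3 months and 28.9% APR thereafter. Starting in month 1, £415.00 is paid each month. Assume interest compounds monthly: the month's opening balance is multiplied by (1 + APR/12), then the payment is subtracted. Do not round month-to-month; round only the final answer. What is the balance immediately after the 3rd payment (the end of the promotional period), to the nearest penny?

£8,469.80

Promo months 1–3 at r₀ = 2.8%/12 = 0.00233333; months 4+ at r₁ = 28.9%/12 = 0.0240833.
After month 3: iterate B ← B·(1+r₀) − £415.00 for 3 months → £8,469.80.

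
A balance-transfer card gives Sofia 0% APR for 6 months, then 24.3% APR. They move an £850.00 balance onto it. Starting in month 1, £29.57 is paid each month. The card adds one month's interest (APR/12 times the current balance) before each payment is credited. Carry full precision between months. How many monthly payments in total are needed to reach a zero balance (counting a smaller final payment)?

Promo months 1–6 at r₀ = 0%/12 = 0; months 7+ at r₁ = 24.3%/12 = 0.02025.
After month 6 (no interest yet): B = £850.00 − 6·£29.57 = £672.58.
Then at r₁ with £29.57/mo: n₂ = −ln(1 − r₁·B/P)/ln(1+r₁) ≈ 30.79 → 31 more payments.

37 payments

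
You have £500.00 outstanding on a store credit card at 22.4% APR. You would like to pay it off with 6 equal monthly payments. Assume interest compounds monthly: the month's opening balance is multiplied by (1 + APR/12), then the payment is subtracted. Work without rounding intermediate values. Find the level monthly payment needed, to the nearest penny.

£88.86

Monthly rate r = 22.4%/12 = 1.86667% = 0.0186667.
Level-payment amortization: P = B₀·r / (1 − (1+r)^(−n)) = 500.00·0.0186667 / (1 − 1.01867^(−6)).
Denominator 1 − (1+r)^(−6) = 0.105032161.
P = 9.33333 / 0.105032161 ≈ 88.86.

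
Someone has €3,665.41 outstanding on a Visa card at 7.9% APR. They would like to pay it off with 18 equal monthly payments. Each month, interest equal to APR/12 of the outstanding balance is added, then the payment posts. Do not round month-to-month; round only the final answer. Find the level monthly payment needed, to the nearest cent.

Monthly rate r = 7.9%/12 = 0.658333% = 0.00658333.
Level-payment amortization: P = B₀·r / (1 − (1+r)^(−n)) = 3665.41·0.00658333 / (1 − 1.00658^(−18)).
Denominator 1 − (1+r)^(−18) = 0.111403157.
P = 24.1306 / 0.111403157 ≈ 216.61.

€216.61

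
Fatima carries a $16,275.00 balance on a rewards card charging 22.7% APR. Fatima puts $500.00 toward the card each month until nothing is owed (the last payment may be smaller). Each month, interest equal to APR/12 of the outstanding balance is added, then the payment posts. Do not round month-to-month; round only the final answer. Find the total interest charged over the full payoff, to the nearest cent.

Monthly rate r = 22.7%/12 = 1.89167% = 0.0189167.
Payoff takes n = ⌈−ln(1 − rB₀/P)/ln(1+r)⌉ = ⌈51.037⌉ = 52 payments; the last is $18.60.
Total paid = 51·$500.00 + $18.60 = $25,518.60.
Total interest = total paid − principal = $25,518.60 − $16,275.00 = $9,243.60.

$9,243.60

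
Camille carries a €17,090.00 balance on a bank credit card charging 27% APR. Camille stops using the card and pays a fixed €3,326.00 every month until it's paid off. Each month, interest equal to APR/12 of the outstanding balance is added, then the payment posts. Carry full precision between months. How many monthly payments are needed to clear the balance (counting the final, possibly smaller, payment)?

6 payments

Monthly rate r = 27%/12 = 2.25% = 0.0225.
Recurrence: B ← B·(1+r) − €3,326.00.
Month 1: interest €384.52; balance after payment €14,148.53.
Month 2: interest €318.34; balance after payment €11,140.87.
Month 3: interest €250.67; balance after payment €8,065.54.
Month 4: interest €181.47; balance after payment €4,921.01.
Month 5: interest €110.72; balance after payment €1,705.73.
Month 6: interest €38.38; balance after payment €0.00.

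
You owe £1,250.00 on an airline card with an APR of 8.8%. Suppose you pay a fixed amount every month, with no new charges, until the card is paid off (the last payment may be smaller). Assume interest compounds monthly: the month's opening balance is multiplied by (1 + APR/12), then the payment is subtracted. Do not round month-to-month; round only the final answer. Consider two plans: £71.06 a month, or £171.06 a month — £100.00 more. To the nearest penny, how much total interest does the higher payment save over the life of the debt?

£53.63

Monthly rate r = 8.8%/12 = 0.733333% = 0.00733333.
At £71.06/mo: n = ⌈−ln(1 − rB₀/P)/ln(1+r)⌉ = 19 payments (last £64.15); total interest = total paid − £1,250.00 = £93.23.
At £171.06/mo: 8 payments (last £92.18); total interest £39.60.
Interest saved = £93.23 − £39.60 = £53.63.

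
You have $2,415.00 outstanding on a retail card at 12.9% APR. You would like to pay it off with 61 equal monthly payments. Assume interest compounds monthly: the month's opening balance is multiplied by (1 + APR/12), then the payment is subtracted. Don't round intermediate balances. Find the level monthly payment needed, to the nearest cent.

$54.18

Monthly rate r = 12.9%/12 = 1.075% = 0.01075.
Level-payment amortization: P = B₀·r / (1 − (1+r)^(−n)) = 2415.00·0.01075 / (1 − 1.01075^(−61)).
Denominator 1 − (1+r)^(−61) = 0.479127715.
P = 25.9613 / 0.479127715 ≈ 54.18.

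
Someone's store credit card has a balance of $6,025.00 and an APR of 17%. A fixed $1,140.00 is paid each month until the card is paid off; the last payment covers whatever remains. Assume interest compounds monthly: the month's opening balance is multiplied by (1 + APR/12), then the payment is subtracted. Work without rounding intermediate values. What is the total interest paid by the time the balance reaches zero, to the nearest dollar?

$284

Monthly rate r = 17%/12 = 1.41667% = 0.0141667.
Payoff takes n = ⌈−ln(1 − rB₀/P)/ln(1+r)⌉ = ⌈5.532⌉ = 6 payments; the last is $608.73.
Total paid = 5·$1,140.00 + $608.73 = $6,308.73.
Total interest = total paid − principal = $6,308.73 − $6,025.00 = $283.73.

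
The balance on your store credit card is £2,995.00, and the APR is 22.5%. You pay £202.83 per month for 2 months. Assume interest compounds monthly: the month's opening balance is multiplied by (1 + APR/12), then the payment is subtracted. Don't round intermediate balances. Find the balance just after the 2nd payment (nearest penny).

Monthly rate r = 22.5%/12 = 1.875% = 0.01875.
Each month: B ← B·(1+r) − £202.83.
Month 1: interest £56.16; balance after payment £2,848.33.
Month 2: interest £53.41; balance after payment £2,698.90.

£2,698.90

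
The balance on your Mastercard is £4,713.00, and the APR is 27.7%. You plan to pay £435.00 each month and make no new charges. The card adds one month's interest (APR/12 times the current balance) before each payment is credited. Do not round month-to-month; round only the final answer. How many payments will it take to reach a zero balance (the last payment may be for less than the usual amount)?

13 payments

Monthly rate r = 27.7%/12 = 2.30833% = 0.0230833.
Recurrence: B ← B·(1+r) − £435.00.
Month 1: interest £108.79; balance after payment £4,386.79.
Month 2: interest £101.26; balance after payment £4,053.05.
Closed form: n = −ln(1 − rB₀/P)/ln(1+r) = −ln(0.7499)/ln(1.02308) ≈ 12.612, so the balance reaches zero during payment 13.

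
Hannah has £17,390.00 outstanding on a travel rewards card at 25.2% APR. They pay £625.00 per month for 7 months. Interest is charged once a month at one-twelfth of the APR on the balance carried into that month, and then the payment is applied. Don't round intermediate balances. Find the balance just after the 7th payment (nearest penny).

£15,452.66

Monthly rate r = 25.2%/12 = 2.1% = 0.021.
Each month: B ← B·(1+r) − £625.00.
Month 1: interest £365.19; balance after payment £17,130.19.
Month 2: interest £359.73; balance after payment £16,864.92.
Month 3: interest £354.16; balance after payment £16,594.09.
Month 4: interest £348.48; balance after payment £16,317.56.
Month 5: interest £342.67; balance after payment £16,035.23.
Month 6: interest £336.74; balance after payment £15,746.97.
Month 7: interest £330.69; balance after payment £15,452.66.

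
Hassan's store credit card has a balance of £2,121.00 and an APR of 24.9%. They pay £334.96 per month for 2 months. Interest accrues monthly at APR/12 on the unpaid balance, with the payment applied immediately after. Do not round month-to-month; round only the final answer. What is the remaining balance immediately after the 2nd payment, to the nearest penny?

£1,533.06

Monthly rate r = 24.9%/12 = 2.075% = 0.02075.
Each month: B ← B·(1+r) − £334.96.
Month 1: interest £44.01; balance after payment £1,830.05.
Month 2: interest £37.97; balance after payment £1,533.06.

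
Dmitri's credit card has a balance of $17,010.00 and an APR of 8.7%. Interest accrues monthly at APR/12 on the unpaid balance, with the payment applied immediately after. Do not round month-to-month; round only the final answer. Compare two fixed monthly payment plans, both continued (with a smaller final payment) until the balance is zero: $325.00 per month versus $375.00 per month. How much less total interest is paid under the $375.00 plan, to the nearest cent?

$765.90

Monthly rate r = 8.7%/12 = 0.725% = 0.00725.
At $325.00/mo: n = ⌈−ln(1 − rB₀/P)/ln(1+r)⌉ = 67 payments (last $17.22); total interest = total paid − $17,010.00 = $4,457.22.
At $375.00/mo: 56 payments (last $76.32); total interest $3,691.32.
Interest saved = $4,457.22 − $3,691.32 = $765.90.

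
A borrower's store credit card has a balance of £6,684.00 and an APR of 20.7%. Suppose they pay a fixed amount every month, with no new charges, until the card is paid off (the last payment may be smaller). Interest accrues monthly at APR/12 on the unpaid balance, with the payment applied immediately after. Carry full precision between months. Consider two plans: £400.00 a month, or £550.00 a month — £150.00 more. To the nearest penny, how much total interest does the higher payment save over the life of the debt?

Monthly rate r = 20.7%/12 = 1.725% = 0.01725.
At £400.00/mo: n = ⌈−ln(1 − rB₀/P)/ln(1+r)⌉ = 20 payments (last £352.81); total interest = total paid − £6,684.00 = £1,268.81.
At £550.00/mo: 14 payments (last £416.42); total interest £882.42.
Interest saved = £1,268.81 − £882.42 = £386.39.

£386.39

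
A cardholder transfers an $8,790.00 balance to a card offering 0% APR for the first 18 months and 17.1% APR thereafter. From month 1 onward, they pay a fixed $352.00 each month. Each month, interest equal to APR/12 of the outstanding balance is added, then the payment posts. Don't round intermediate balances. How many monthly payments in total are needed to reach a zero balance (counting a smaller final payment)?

Promo months 1–18 at r₀ = 0%/12 = 0; months 19+ at r₁ = 17.1%/12 = 0.01425.
After month 18 (no interest yet): B = $8,790.00 − 18·$352.00 = $2,454.00.
Then at r₁ with $352.00/mo: n₂ = −ln(1 − r₁·B/P)/ln(1+r₁) ≈ 7.39 → 8 more payments.

26 months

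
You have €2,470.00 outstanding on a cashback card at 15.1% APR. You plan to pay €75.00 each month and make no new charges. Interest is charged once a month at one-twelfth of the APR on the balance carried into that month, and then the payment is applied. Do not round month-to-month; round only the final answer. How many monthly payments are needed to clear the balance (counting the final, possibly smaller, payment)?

43 payments

Monthly rate r = 15.1%/12 = 1.25833% = 0.0125833.
Recurrence: B ← B·(1+r) − €75.00.
Month 1: interest €31.08; balance after payment €2,426.08.
Month 2: interest €30.53; balance after payment €2,381.61.
Closed form: n = −ln(1 − rB₀/P)/ln(1+r) = −ln(0.58559)/ln(1.01258) ≈ 42.794, so the balance reaches zero during payment 43.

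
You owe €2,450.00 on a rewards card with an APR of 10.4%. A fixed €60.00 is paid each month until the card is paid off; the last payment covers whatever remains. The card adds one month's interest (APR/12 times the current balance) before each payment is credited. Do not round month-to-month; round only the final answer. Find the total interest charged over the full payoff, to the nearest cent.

Monthly rate r = 10.4%/12 = 0.866667% = 0.00866667.
Payoff takes n = ⌈−ln(1 − rB₀/P)/ln(1+r)⌉ = ⌈50.616⌉ = 51 payments; the last is €37.03.
Total paid = 50·€60.00 + €37.03 = €3,037.03.
Total interest = total paid − principal = €3,037.03 − €2,450.00 = €587.03.

€587.03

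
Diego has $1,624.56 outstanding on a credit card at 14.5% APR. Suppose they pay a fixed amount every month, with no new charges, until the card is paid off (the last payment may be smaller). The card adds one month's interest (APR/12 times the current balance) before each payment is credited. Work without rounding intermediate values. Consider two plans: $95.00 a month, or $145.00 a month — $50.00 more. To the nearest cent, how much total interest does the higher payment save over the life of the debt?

$74.72

Monthly rate r = 14.5%/12 = 1.20833% = 0.0120833.
At $95.00/mo: n = ⌈−ln(1 − rB₀/P)/ln(1+r)⌉ = 20 payments (last $25.91); total interest = total paid − $1,624.56 = $206.35.
At $145.00/mo: 13 payments (last $16.19); total interest $131.63.
Interest saved = $206.35 − $131.63 = $74.72.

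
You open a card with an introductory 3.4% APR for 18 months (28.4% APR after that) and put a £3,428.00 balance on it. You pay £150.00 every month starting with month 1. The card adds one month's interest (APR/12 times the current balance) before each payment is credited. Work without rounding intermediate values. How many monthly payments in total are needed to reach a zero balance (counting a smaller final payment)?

25 months

Promo months 1–18 at r₀ = 3.4%/12 = 0.00283333; months 19+ at r₁ = 28.4%/12 = 0.0236667.
After month 18: iterate B ← B·(1+r₀) − £150.00 for 18 months → £841.08.
Then at r₁ with £150.00/mo: n₂ = −ln(1 − r₁·B/P)/ln(1+r₁) ≈ 6.09 → 7 more payments.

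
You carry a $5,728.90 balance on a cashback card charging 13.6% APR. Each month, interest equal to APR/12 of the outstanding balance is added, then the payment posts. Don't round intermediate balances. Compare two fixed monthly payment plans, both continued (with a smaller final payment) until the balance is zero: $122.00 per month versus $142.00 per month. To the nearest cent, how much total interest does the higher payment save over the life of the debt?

$524.43

Monthly rate r = 13.6%/12 = 1.13333% = 0.0113333.
At $122.00/mo: n = ⌈−ln(1 − rB₀/P)/ln(1+r)⌉ = 68 payments (last $50.36); total interest = total paid − $5,728.90 = $2,495.46.
At $142.00/mo: 55 payments (last $31.93); total interest $1,971.03.
Interest saved = $2,495.46 − $1,971.03 = $524.43.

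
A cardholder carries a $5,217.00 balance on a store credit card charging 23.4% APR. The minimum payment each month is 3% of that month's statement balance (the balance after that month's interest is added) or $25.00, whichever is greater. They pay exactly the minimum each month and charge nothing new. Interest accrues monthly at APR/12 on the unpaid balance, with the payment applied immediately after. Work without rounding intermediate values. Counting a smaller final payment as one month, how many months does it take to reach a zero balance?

Monthly rate r = 23.4%/12 = 1.95% = 0.0195.
While 3% of the post-interest balance exceeds $25.00, each month B ← (B·(1+r))·(1 − 0.03), i.e. B shrinks by the factor (1+r)·0.97 = 0.98891.
This holds for months 1–167. Entering month 168 the balance is $810.90; 3% of the post-interest balance is now below $25.00, so the flat $25.00 minimum applies from here.
From month 168 a fixed $25.00 at rate r clears $810.90 in 52 more payments. Total: 167 + 52 = 219 months.

219 months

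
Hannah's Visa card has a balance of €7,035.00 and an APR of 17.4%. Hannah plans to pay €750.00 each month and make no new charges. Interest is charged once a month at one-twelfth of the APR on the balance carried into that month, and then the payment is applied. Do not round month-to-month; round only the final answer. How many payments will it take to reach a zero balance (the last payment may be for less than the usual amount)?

Monthly rate r = 17.4%/12 = 1.45% = 0.0145.
Recurrence: B ← B·(1+r) − €750.00.
Month 1: interest €102.01; balance after payment €6,387.01.
Month 2: interest €92.61; balance after payment €5,729.62.
Closed form: n = −ln(1 − rB₀/P)/ln(1+r) = −ln(0.86399)/ln(1.0145) ≈ 10.155, so the balance reaches zero during payment 11.

11 months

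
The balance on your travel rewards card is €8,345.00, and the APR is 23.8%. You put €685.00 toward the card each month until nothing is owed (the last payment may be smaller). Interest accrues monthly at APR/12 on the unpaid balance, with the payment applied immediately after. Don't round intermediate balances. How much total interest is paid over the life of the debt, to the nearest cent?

€1,302.04

Monthly rate r = 23.8%/12 = 1.98333% = 0.0198333.
Payoff takes n = ⌈−ln(1 − rB₀/P)/ln(1+r)⌉ = ⌈14.083⌉ = 15 payments; the last is €57.04.
Total paid = 14·€685.00 + €57.04 = €9,647.04.
Total interest = total paid − principal = €9,647.04 − €8,345.00 = €1,302.04.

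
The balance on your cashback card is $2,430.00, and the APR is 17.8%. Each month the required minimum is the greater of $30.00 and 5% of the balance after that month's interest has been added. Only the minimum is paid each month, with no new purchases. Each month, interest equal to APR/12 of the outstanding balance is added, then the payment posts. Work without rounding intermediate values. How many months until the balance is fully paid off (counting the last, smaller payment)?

63 months

Monthly rate r = 17.8%/12 = 1.48333% = 0.0148333.
While 5% of the post-interest balance exceeds $30.00, each month B ← (B·(1+r))·(1 − 0.05), i.e. B shrinks by the factor (1+r)·0.95 = 0.96409.
This holds for months 1–39. Entering month 40 the balance is $583.74; 5% of the post-interest balance is now below $30.00, so the flat $30.00 minimum applies from here.
From month 40 a fixed $30.00 at rate r clears $583.74 in 24 more payments. Total: 39 + 24 = 63 months.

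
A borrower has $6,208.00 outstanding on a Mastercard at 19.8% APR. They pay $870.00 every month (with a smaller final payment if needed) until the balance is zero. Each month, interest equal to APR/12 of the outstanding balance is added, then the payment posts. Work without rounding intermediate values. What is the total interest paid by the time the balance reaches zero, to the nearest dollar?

$453

Monthly rate r = 19.8%/12 = 1.65% = 0.0165.
Payoff takes n = ⌈−ln(1 − rB₀/P)/ln(1+r)⌉ = ⌈7.654⌉ = 8 payments; the last is $570.89.
Total paid = 7·$870.00 + $570.89 = $6,660.89.
Total interest = total paid − principal = $6,660.89 − $6,208.00 = $452.89.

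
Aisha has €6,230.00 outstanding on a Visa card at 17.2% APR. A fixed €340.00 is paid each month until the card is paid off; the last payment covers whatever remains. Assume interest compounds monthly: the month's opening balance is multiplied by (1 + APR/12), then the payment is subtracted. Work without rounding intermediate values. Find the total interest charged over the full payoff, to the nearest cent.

Monthly rate r = 17.2%/12 = 1.43333% = 0.0143333.
Payoff takes n = ⌈−ln(1 − rB₀/P)/ln(1+r)⌉ = ⌈21.408⌉ = 22 payments; the last is €139.44.
Total paid = 21·€340.00 + €139.44 = €7,279.44.
Total interest = total paid − principal = €7,279.44 − €6,230.00 = €1,049.44.

€1,049.44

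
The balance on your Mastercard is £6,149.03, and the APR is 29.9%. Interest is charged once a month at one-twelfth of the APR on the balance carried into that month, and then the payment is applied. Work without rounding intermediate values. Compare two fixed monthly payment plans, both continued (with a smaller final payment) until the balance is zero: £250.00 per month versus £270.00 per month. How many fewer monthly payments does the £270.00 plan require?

Monthly rate r = 29.9%/12 = 2.49167% = 0.0249167.
At £250.00/mo: n = ⌈−ln(1 − rB₀/P)/ln(1+r)⌉ = 39 payments (last £140.14); total interest = total paid − £6,149.03 = £3,491.11.
At £270.00/mo: 35 payments (last £14.30); total interest £3,045.27.
Payments saved = 39 − 35 = 4.

4 fewer payments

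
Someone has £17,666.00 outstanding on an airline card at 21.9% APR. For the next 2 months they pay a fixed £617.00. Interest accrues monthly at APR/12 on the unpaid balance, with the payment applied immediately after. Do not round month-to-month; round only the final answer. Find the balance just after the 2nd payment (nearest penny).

Monthly rate r = 21.9%/12 = 1.825% = 0.01825.
Each month: B ← B·(1+r) − £617.00.
Month 1: interest £322.40; balance after payment £17,371.40.
Month 2: interest £317.03; balance after payment £17,071.43.

£17,071.43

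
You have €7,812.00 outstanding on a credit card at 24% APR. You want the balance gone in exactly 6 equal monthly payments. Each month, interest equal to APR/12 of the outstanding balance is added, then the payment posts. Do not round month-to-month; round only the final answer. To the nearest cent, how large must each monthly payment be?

€1,394.64

Monthly rate r = 24%/12 = 2% = 0.02.
Level-payment amortization: P = B₀·r / (1 − (1+r)^(−n)) = 7812.00·0.02 / (1 − 1.02^(−6)).
Denominator 1 − (1+r)^(−6) = 0.112028618.
P = 156.24 / 0.112028618 ≈ 1394.64.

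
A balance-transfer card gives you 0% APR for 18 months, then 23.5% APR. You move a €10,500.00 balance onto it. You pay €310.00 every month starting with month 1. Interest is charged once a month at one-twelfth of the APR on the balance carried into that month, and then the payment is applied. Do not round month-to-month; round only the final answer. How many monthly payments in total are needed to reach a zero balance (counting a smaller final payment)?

Promo months 1–18 at r₀ = 0%/12 = 0; months 19+ at r₁ = 23.5%/12 = 0.0195833.
After month 18 (no interest yet): B = €10,500.00 − 18·€310.00 = €4,920.00.
Then at r₁ with €310.00/mo: n₂ = −ln(1 − r₁·B/P)/ln(1+r₁) ≈ 19.19 → 20 more payments.

38 payments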